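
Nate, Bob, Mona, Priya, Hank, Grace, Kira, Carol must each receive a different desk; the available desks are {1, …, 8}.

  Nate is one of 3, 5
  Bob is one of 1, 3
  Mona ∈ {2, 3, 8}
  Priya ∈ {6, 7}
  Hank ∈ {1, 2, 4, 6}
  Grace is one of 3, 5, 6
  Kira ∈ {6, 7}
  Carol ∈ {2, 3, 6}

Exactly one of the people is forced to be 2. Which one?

Carol

The 8 variables together cover exactly {1, 2, 3, 4, 5, 6, 7, 8} — 8 values for 8 variables — and 4 appears only in Hank's list, so Hank = 4.
The 7 still-open variables together cover exactly {1, 2, 3, 5, 6, 7, 8} — 7 values for 7 variables — and 1 appears only in Bob's list, so Bob = 1.
Among the 6 still-open variables, 8 fits only Mona (and all 6 values in {2, 3, 5, 6, 7, 8} must be used), so Mona = 8.
Among the 5 still-open variables, 2 fits only Carol (and all 5 values in {2, 3, 5, 6, 7} must be used), so Carol = 2.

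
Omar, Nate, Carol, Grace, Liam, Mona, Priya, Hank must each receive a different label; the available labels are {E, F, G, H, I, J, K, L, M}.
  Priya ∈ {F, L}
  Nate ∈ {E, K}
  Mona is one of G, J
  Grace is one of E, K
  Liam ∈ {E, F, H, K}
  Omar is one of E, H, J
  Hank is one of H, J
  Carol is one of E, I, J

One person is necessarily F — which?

Liam

The 8 variables together cover exactly {E, F, G, H, I, J, K, L} — 8 values for 8 variables — and G appears only in Mona's list, so Mona = G.
Among the 7 still-open variables, I fits only Carol (and all 7 values in {E, F, H, I, J, K, L} must be used), so Carol = I.
The 6 still-open variables draw from only 6 values {E, F, H, J, K, L}, so each is used; only Priya can be L, hence Priya = L.
Among the 5 still-open variables, F fits only Liam (and all 5 values in {E, F, H, J, K} must be used), so Liam = F.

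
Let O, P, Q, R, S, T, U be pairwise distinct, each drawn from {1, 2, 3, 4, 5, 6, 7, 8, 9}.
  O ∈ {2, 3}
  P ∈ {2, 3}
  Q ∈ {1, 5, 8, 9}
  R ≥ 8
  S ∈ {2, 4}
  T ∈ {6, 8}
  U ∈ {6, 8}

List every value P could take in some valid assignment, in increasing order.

The 2 variables O and P are confined to {2, 3}, which locks those values in; drop them from S.
S has just one choice, so S = 4.
T and U between them cover only {6, 8} — a naked pair. Remove those values from Q, R.
R's domain is down to {9}, so R = 9. Strike 9 from Q.
No further eliminations apply; P can still be any of 2, 3.

2, 3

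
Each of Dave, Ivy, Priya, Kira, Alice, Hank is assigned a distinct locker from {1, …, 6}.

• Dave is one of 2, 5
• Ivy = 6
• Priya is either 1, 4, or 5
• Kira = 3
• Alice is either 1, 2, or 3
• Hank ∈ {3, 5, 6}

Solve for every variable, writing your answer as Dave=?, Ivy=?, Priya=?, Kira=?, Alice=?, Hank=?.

Dave=2, Ivy=6, Priya=4, Kira=3, Alice=1, Hank=5

Ivy must be 6 (only option left). So Hank can't be 6.
That leaves Kira = 3. Strike 3 from Alice, Hank.
Hank's domain is down to {5}, so Hank = 5. Strike 5 from Dave, Priya.
That leaves Dave = 2. Eliminate 2 elsewhere: Alice.
Alice must be 1 (only option left). So Priya can't be 1.
Priya must be 4 (only option left).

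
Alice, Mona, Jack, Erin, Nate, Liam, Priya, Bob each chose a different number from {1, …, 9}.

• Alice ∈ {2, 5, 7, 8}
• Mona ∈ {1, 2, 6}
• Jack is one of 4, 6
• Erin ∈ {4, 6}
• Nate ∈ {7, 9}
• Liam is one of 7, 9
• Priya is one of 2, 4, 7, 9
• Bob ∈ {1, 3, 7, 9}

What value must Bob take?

Jack and Erin share exactly the 2 values {4, 6}; by pigeonhole those values go to them, so strike 4, 6 from Mona, Priya.
The 2 variables Nate and Liam are confined to {7, 9}, which locks those values in; drop them from Alice, Priya, Bob.
Priya has just one choice, so Priya = 2. Strike 2 from Alice, Mona.
Mona has just one choice, so Mona = 1. Strike 1 from Bob.
So Bob = 3.

3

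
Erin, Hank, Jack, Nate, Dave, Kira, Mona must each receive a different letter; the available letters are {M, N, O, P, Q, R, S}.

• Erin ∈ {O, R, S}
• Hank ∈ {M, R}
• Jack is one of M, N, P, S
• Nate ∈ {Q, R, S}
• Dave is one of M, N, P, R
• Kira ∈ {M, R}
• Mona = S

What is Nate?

Mona has just one choice, so Mona = S. Strike S from Erin, Jack, Nate.
The 6 still-open variables together cover exactly {M, N, O, P, Q, R} — 6 values for 6 variables — and O appears only in Erin's list, so Erin = O.
Among the 5 still-open variables, Q fits only Nate (and all 5 values in {M, N, P, Q, R} must be used), so Nate = Q.

Q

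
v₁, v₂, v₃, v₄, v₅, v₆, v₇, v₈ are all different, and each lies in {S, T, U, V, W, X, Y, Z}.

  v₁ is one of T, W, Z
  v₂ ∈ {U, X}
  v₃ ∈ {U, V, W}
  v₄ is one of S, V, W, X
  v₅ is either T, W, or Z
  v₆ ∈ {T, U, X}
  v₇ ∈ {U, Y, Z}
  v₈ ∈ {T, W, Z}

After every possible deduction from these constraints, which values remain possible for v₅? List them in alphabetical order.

T, W, Z

Among the 8 variables, S fits only v₄ (and all 8 values in {S, T, U, V, W, X, Y, Z} must be used), so v₄ = S.
The 7 still-open variables together cover exactly {T, U, V, W, X, Y, Z} — 7 values for 7 variables — and V appears only in v₃'s list, so v₃ = V.
The 6 still-open variables together cover exactly {T, U, W, X, Y, Z} — 6 values for 6 variables — and Y appears only in v₇'s list, so v₇ = Y.
The 3 variables v₁, v₅, v₈ are confined to {T, W, Z}, which locks those values in; drop them from v₆.
No further eliminations apply; v₅ can still be any of T, W, Z.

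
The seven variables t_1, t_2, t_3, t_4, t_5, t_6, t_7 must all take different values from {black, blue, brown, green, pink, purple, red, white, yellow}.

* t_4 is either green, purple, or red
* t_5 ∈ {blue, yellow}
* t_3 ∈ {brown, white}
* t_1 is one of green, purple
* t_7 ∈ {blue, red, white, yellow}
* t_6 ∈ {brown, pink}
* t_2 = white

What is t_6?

t_2 has just one choice, so t_2 = white. Remove white from t_3, t_7.
t_3 has just one choice, so t_3 = brown. So t_6 can't be brown.
So t_6 = pink.

pink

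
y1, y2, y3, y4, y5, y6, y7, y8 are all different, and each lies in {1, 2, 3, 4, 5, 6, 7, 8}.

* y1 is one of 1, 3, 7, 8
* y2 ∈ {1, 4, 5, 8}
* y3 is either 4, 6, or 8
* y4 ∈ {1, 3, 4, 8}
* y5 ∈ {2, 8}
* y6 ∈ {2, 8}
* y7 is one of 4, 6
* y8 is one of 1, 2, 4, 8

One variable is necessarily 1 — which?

The 8 variables together cover exactly {1, 2, 3, 4, 5, 6, 7, 8} — 8 values for 8 variables — and 5 appears only in y2's list, so y2 = 5.
The 7 still-open variables together cover exactly {1, 2, 3, 4, 6, 7, 8} — 7 values for 7 variables — and 7 appears only in y1's list, so y1 = 7.
The 6 still-open variables draw from only 6 values {1, 2, 3, 4, 6, 8}, so each is used; only y4 can be 3, hence y4 = 3.
The 5 still-open variables draw from only 5 values {1, 2, 4, 6, 8}, so each is used; only y8 can be 1, hence y8 = 1.

y8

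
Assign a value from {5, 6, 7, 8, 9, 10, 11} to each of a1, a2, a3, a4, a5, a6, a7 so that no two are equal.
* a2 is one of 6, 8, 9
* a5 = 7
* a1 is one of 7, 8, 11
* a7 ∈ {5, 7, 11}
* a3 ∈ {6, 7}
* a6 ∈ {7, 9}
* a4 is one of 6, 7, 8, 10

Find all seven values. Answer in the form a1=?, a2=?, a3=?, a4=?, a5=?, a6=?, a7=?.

a1=11, a2=8, a3=6, a4=10, a5=7, a6=9, a7=5

a5's domain is down to {7}, so a5 = 7. Remove 7 from a1, a3, a4, a6, a7.
a6's domain is down to {9}, so a6 = 9. So a2 can't be 9.
a3 must be 6 (only option left). So a2, a4 can't be 6.
That leaves a2 = 8. Remove 8 from a1, a4.
a4 must be 10 (only option left).
a1 must be 11 (only option left). Remove 11 from a7.
a7 has just one choice, so a7 = 5.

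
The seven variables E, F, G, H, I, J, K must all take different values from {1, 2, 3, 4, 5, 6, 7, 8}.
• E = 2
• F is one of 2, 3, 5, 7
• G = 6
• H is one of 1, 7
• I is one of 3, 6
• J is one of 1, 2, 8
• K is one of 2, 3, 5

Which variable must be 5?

K

E must be 2 (only option left). Remove 2 from F, J, K.
G has just one choice, so G = 6. Remove 6 from I.
I has just one choice, so I = 3. Strike 3 from F, K.
So 5 goes to K.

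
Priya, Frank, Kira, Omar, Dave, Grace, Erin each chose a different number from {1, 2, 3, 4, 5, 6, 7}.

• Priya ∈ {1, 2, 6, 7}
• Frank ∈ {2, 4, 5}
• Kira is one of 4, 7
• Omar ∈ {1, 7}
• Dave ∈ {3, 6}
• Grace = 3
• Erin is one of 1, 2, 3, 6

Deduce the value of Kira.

4

Grace has just one choice, so Grace = 3. Eliminate 3 elsewhere: Dave, Erin.
Dave's domain is down to {6}, so Dave = 6. So Priya, Erin can't be 6.
The 5 still-open variables together cover exactly {1, 2, 4, 5, 7} — 5 values for 5 variables — and 5 appears only in Frank's list, so Frank = 5.
The 4 still-open variables together cover exactly {1, 2, 4, 7} — 4 values for 4 variables — and 4 appears only in Kira's list, so Kira = 4.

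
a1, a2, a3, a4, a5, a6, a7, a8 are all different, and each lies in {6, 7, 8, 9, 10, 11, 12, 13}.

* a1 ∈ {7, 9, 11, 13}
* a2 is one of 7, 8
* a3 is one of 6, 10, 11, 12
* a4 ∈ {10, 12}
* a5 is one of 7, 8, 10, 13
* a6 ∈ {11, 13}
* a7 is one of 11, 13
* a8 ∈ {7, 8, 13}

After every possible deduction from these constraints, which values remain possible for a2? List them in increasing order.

7, 8

Among the 8 variables, 6 fits only a3 (and all 8 values in {6, 7, 8, 9, 10, 11, 12, 13} must be used), so a3 = 6.
The 7 still-open variables together cover exactly {7, 8, 9, 10, 11, 12, 13} — 7 values for 7 variables — and 9 appears only in a1's list, so a1 = 9.
The 6 still-open variables draw from only 6 values {7, 8, 10, 11, 12, 13}, so each is used; only a4 can be 12, hence a4 = 12.
The 5 still-open variables draw from only 5 values {7, 8, 10, 11, 13}, so each is used; only a5 can be 10, hence a5 = 10.
The 2 variables a6 and a7 are confined to {11, 13}, which locks those values in; drop them from a8.
No further eliminations apply; a2 can still be any of 7, 8.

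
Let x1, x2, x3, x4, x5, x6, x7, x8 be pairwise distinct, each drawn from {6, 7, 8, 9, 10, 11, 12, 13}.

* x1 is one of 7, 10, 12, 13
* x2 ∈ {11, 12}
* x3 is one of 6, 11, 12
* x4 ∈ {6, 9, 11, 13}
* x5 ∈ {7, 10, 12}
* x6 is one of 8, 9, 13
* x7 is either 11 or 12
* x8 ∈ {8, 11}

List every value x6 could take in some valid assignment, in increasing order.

9, 13

x2 and x7 share exactly the 2 values {11, 12}; by pigeonhole those values go to them, so strike 11, 12 from x1, x3, x4, x5, x8.
x3's domain is down to {6}, so x3 = 6. So x4 can't be 6.
x8 must be 8 (only option left). Eliminate 8 elsewhere: x6.
x4 and x6 between them cover only {9, 13} — a naked pair. Remove those values from x1.
No further eliminations apply; x6 can still be any of 9, 13.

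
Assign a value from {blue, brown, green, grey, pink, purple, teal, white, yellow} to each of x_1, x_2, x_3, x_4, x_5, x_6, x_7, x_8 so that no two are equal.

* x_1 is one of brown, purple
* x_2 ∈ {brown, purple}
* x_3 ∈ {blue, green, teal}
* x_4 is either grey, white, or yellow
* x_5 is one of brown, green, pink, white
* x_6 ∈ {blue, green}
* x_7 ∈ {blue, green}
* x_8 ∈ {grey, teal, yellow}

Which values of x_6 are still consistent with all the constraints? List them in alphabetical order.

blue, green

x_1 and x_2 between them cover only {brown, purple} — a naked pair. Remove those values from x_5.
The 2 variables x_6 and x_7 are confined to {blue, green}, which locks those values in; drop them from x_3, x_5.
x_3 has just one choice, so x_3 = teal. Strike teal from x_8.
No further eliminations apply; x_6 can still be any of blue, green.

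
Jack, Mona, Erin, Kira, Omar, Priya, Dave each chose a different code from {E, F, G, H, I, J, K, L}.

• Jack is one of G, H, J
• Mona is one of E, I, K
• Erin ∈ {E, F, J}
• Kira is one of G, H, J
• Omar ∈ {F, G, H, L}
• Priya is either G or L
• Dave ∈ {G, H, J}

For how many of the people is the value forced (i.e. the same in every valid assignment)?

Jack, Kira, Dave between them cover only {G, H, J} — a naked triple. Remove those values from Erin, Omar, Priya.
Priya must be L (only option left). Remove L from Omar.
Omar must be F (only option left). So Erin can't be F.
That leaves Erin = E. So Mona can't be E.
Determined: Erin=E, Omar=F, Priya=L. The other people each still have more than one consistent value. That makes 3.

3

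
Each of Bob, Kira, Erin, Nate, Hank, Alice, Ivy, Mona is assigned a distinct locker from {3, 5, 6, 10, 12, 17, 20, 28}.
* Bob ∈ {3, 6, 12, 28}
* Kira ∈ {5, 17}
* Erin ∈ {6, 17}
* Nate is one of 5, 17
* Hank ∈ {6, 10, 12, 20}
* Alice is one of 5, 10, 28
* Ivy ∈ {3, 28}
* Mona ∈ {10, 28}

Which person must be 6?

Erin

Among the 8 variables, 20 fits only Hank (and all 8 values in {3, 5, 6, 10, 12, 17, 20, 28} must be used), so Hank = 20.
The 7 still-open variables together cover exactly {3, 5, 6, 10, 12, 17, 28} — 7 values for 7 variables — and 12 appears only in Bob's list, so Bob = 12.
The 6 still-open variables draw from only 6 values {3, 5, 6, 10, 17, 28}, so each is used; only Ivy can be 3, hence Ivy = 3.
Among the 5 still-open variables, 6 fits only Erin (and all 5 values in {5, 6, 10, 17, 28} must be used), so Erin = 6.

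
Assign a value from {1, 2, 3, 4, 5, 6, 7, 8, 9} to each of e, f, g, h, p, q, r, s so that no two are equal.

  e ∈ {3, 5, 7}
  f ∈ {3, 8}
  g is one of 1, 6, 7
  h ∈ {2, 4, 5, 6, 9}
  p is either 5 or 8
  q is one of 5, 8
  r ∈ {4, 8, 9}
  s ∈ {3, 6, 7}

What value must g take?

1

p and q share exactly the 2 values {5, 8}; by pigeonhole those values go to them, so strike 5, 8 from e, f, h, r.
f must be 3 (only option left). Remove 3 from e, s.
e must be 7 (only option left). Strike 7 from g, s.
That leaves s = 6. So g, h can't be 6.
So g = 1.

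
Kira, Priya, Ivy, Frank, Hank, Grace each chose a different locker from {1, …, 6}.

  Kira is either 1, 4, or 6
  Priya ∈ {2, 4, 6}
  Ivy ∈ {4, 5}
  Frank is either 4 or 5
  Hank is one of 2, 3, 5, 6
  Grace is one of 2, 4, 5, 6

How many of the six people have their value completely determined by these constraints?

2

The 6 variables draw from only 6 values {1, 2, 3, 4, 5, 6}, so each is used; only Kira can be 1, hence Kira = 1.
Among the 5 still-open variables, 3 fits only Hank (and all 5 values in {2, 3, 4, 5, 6} must be used), so Hank = 3.
The 2 variables Ivy and Frank are confined to {4, 5}, which locks those values in; drop them from Priya, Grace.
Determined: Kira=1, Hank=3. The other people each still have more than one consistent value. That makes 2.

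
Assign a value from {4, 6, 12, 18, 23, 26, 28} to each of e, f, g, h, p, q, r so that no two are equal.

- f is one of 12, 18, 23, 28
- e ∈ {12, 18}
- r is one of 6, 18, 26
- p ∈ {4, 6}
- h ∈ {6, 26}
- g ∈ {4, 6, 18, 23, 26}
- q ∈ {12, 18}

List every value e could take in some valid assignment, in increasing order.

12, 18

The 7 variables together cover exactly {4, 6, 12, 18, 23, 26, 28} — 7 values for 7 variables — and 28 appears only in f's list, so f = 28.
The 6 still-open variables draw from only 6 values {4, 6, 12, 18, 23, 26}, so each is used; only g can be 23, hence g = 23.
The 5 still-open variables draw from only 5 values {4, 6, 12, 18, 26}, so each is used; only p can be 4, hence p = 4.
The 2 variables e and q are confined to {12, 18}, which locks those values in; drop them from r.
No further eliminations apply; e can still be any of 12, 18.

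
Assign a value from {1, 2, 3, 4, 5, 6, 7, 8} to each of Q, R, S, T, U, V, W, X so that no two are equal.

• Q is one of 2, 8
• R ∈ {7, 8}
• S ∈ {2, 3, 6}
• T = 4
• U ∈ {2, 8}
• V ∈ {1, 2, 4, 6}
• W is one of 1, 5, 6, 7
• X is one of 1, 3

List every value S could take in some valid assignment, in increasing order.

T has just one choice, so T = 4. Strike 4 from V.
The 7 still-open variables draw from only 7 values {1, 2, 3, 5, 6, 7, 8}, so each is used; only W can be 5, hence W = 5.
The 6 still-open variables draw from only 6 values {1, 2, 3, 6, 7, 8}, so each is used; only R can be 7, hence R = 7.
Q and U between them cover only {2, 8} — a naked pair. Remove those values from S, V.
No further eliminations apply; S can still be any of 3, 6.

3, 6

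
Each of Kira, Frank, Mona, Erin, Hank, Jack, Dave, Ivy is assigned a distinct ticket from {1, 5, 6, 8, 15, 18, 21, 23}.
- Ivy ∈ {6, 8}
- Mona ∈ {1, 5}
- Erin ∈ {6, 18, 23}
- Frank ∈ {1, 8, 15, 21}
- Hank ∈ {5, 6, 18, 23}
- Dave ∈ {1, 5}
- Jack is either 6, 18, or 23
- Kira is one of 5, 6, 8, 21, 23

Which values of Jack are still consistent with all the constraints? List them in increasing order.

6, 18, 23

Among the 8 variables, 15 fits only Frank (and all 8 values in {1, 5, 6, 8, 15, 18, 21, 23} must be used), so Frank = 15.
Among the 7 still-open variables, 21 fits only Kira (and all 7 values in {1, 5, 6, 8, 18, 21, 23} must be used), so Kira = 21.
The 6 still-open variables together cover exactly {1, 5, 6, 8, 18, 23} — 6 values for 6 variables — and 8 appears only in Ivy's list, so Ivy = 8.
Mona and Dave share exactly the 2 values {1, 5}; by pigeonhole those values go to them, so strike 1, 5 from Hank.
No further eliminations apply; Jack can still be any of 6, 18, 23.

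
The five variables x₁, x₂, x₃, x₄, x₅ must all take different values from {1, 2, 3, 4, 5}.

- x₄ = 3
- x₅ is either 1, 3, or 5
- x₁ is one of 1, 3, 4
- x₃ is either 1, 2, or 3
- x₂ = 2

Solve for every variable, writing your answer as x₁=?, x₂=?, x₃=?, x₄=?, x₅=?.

x₁=4, x₂=2, x₃=1, x₄=3, x₅=5

x₂ must be 2 (only option left). Strike 2 from x₃.
x₄ must be 3 (only option left). Strike 3 from x₁, x₃, x₅.
x₃'s domain is down to {1}, so x₃ = 1. Eliminate 1 elsewhere: x₁, x₅.
That leaves x₅ = 5.
x₁ must be 4 (only option left).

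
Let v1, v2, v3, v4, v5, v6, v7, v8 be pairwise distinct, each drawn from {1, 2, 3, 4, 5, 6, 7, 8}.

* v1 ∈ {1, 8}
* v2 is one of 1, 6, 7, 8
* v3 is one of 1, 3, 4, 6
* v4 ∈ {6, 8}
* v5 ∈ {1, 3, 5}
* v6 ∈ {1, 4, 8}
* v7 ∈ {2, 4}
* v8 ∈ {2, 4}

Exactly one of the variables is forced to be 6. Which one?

The 8 variables together cover exactly {1, 2, 3, 4, 5, 6, 7, 8} — 8 values for 8 variables — and 5 appears only in v5's list, so v5 = 5.
The 7 still-open variables draw from only 7 values {1, 2, 3, 4, 6, 7, 8}, so each is used; only v3 can be 3, hence v3 = 3.
Among the 6 still-open variables, 7 fits only v2 (and all 6 values in {1, 2, 4, 6, 7, 8} must be used), so v2 = 7.
The 5 still-open variables together cover exactly {1, 2, 4, 6, 8} — 5 values for 5 variables — and 6 appears only in v4's list, so v4 = 6.

v4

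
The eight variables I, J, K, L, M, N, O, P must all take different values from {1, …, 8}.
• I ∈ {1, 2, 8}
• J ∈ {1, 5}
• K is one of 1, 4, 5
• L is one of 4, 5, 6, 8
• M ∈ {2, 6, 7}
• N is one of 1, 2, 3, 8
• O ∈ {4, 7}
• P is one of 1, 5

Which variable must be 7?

O

The 8 variables together cover exactly {1, 2, 3, 4, 5, 6, 7, 8} — 8 values for 8 variables — and 3 appears only in N's list, so N = 3.
The 2 variables J and P are confined to {1, 5}, which locks those values in; drop them from I, K, L.
K's domain is down to {4}, so K = 4. Strike 4 from L, O.
So 7 goes to O.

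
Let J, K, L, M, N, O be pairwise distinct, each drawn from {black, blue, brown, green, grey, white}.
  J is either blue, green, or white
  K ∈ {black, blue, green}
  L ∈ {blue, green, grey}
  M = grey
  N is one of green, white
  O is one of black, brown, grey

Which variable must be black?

M's domain is down to {grey}, so M = grey. Strike grey from L, O.
Among the 5 still-open variables, brown fits only O (and all 5 values in {black, blue, brown, green, white} must be used), so O = brown.
The 4 still-open variables together cover exactly {black, blue, green, white} — 4 values for 4 variables — and black appears only in K's list, so K = black.

K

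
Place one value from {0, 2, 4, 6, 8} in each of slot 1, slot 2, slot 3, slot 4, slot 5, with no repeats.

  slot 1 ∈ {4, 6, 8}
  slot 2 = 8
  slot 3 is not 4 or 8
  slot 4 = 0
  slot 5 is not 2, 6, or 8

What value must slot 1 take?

slot 2 must be 8 (only option left). Strike 8 from slot 1.
slot 4's domain is down to {0}, so slot 4 = 0. Remove 0 from slot 3, slot 5.
slot 5 must be 4 (only option left). Eliminate 4 elsewhere: slot 1.
So slot 1 = 6.

6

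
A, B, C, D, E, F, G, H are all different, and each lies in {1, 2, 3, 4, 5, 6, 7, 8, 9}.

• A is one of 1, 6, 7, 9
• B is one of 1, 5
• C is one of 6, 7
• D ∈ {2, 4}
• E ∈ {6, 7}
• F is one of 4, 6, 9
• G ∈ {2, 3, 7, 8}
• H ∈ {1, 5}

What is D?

2

The 2 variables B and H are confined to {1, 5}, which locks those values in; drop them from A.
The 2 variables C and E are confined to {6, 7}, which locks those values in; drop them from A, F, G.
A has just one choice, so A = 9. So F can't be 9.
F's domain is down to {4}, so F = 4. So D can't be 4.
So D = 2.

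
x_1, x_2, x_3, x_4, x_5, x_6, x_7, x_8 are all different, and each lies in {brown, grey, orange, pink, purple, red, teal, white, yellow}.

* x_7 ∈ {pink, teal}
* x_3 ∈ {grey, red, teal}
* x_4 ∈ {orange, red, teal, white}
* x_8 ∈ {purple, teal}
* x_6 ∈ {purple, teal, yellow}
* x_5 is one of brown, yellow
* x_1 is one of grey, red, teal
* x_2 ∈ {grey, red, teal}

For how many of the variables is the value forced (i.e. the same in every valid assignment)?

The 3 variables x_1, x_2, x_3 are confined to {grey, red, teal}, which locks those values in; drop them from x_4, x_6, x_7, x_8.
x_7's domain is down to {pink}, so x_7 = pink.
x_8's domain is down to {purple}, so x_8 = purple. Eliminate purple elsewhere: x_6.
x_6 has just one choice, so x_6 = yellow. Eliminate yellow elsewhere: x_5.
x_5 must be brown (only option left).
Determined: x_5=brown, x_6=yellow, x_7=pink, x_8=purple. The other variables each still have more than one consistent value. That makes 4.

4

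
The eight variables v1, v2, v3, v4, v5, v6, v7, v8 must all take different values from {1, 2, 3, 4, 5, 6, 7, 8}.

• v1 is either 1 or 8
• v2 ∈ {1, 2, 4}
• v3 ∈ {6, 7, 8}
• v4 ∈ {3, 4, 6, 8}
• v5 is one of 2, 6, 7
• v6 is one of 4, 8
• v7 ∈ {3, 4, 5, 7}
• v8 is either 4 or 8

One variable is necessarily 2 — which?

v2

Among the 8 variables, 5 fits only v7 (and all 8 values in {1, 2, 3, 4, 5, 6, 7, 8} must be used), so v7 = 5.
The 7 still-open variables together cover exactly {1, 2, 3, 4, 6, 7, 8} — 7 values for 7 variables — and 3 appears only in v4's list, so v4 = 3.
v6 and v8 share exactly the 2 values {4, 8}; by pigeonhole those values go to them, so strike 4, 8 from v1, v2, v3.
v1's domain is down to {1}, so v1 = 1. Eliminate 1 elsewhere: v2.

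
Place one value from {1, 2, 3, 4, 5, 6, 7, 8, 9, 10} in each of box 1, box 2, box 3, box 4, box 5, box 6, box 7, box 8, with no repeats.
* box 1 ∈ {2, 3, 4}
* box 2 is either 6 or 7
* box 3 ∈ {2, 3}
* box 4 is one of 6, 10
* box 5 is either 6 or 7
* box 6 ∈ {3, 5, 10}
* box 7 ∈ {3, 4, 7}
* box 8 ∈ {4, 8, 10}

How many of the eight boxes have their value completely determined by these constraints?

Among the 8 variables, 5 fits only box 6 (and all 8 values in {2, 3, 4, 5, 6, 7, 8, 10} must be used), so box 6 = 5.
The 7 still-open variables together cover exactly {2, 3, 4, 6, 7, 8, 10} — 7 values for 7 variables — and 8 appears only in box 8's list, so box 8 = 8.
The 6 still-open variables draw from only 6 values {2, 3, 4, 6, 7, 10}, so each is used; only box 4 can be 10, hence box 4 = 10.
box 2 and box 5 between them cover only {6, 7} — a naked pair. Remove those values from box 7.
Determined: box 4=10, box 6=5, box 8=8. The other boxes each still have more than one consistent value. That makes 3.

3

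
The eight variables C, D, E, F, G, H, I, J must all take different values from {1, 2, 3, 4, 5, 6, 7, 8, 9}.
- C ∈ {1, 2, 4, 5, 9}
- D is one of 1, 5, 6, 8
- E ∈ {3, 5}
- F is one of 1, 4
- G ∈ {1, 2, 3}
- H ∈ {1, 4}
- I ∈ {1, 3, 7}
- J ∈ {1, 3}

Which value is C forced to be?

9

F and H between them cover only {1, 4} — a naked pair. Remove those values from C, D, G, I, J.
J has just one choice, so J = 3. So E, G, I can't be 3.
E must be 5 (only option left). Strike 5 from C, D.
G must be 2 (only option left). So C can't be 2.
So C = 9.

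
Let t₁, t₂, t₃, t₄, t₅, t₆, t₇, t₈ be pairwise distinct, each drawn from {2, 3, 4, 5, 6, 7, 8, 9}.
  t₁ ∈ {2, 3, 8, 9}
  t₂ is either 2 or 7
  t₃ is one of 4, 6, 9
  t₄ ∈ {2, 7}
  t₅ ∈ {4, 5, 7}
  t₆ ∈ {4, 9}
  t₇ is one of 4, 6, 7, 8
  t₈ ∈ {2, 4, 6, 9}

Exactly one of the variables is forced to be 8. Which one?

The 8 variables together cover exactly {2, 3, 4, 5, 6, 7, 8, 9} — 8 values for 8 variables — and 3 appears only in t₁'s list, so t₁ = 3.
The 7 still-open variables together cover exactly {2, 4, 5, 6, 7, 8, 9} — 7 values for 7 variables — and 5 appears only in t₅'s list, so t₅ = 5.
The 6 still-open variables draw from only 6 values {2, 4, 6, 7, 8, 9}, so each is used; only t₇ can be 8, hence t₇ = 8.

t₇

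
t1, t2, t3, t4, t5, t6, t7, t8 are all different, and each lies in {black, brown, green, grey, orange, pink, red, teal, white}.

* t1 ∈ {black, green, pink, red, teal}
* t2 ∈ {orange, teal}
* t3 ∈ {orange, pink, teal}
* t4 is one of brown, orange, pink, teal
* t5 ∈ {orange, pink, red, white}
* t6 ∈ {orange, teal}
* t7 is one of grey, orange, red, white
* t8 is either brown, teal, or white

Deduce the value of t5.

t2 and t6 between them cover only {orange, teal} — a naked pair. Remove those values from t1, t3, t4, t5, t7, t8.
t3 has just one choice, so t3 = pink. So t1, t4, t5 can't be pink.
t4 has just one choice, so t4 = brown. Remove brown from t8.
That leaves t8 = white. So t5, t7 can't be white.
So t5 = red.

red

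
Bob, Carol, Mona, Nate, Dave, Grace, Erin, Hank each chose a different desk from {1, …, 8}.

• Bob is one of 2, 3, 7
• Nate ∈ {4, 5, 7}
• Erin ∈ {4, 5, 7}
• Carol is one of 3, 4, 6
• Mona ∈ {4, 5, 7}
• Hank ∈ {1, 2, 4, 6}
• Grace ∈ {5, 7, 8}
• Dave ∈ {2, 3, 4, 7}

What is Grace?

8

The 8 variables together cover exactly {1, 2, 3, 4, 5, 6, 7, 8} — 8 values for 8 variables — and 1 appears only in Hank's list, so Hank = 1.
Among the 7 still-open variables, 6 fits only Carol (and all 7 values in {2, 3, 4, 5, 6, 7, 8} must be used), so Carol = 6.
Among the 6 still-open variables, 8 fits only Grace (and all 6 values in {2, 3, 4, 5, 7, 8} must be used), so Grace = 8.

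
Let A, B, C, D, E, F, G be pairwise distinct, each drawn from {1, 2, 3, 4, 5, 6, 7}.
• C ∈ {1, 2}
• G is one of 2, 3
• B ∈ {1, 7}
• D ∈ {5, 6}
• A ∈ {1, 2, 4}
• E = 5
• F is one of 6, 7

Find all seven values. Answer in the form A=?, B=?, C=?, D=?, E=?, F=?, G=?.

E must be 5 (only option left). Remove 5 from D.
D's domain is down to {6}, so D = 6. Strike 6 from F.
F's domain is down to {7}, so F = 7. So B can't be 7.
B must be 1 (only option left). So A, C can't be 1.
C must be 2 (only option left). Eliminate 2 elsewhere: A, G.
G must be 3 (only option left).
A's domain is down to {4}, so A = 4.

A=4, B=1, C=2, D=6, E=5, F=7, G=3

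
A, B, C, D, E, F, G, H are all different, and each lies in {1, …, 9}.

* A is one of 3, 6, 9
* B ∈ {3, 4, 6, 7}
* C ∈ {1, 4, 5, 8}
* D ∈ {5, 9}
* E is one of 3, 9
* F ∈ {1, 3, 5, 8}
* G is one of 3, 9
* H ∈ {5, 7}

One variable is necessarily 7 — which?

H

E and G share exactly the 2 values {3, 9}; by pigeonhole those values go to them, so strike 3, 9 from A, B, D, F.
A's domain is down to {6}, so A = 6. Remove 6 from B.
D's domain is down to {5}, so D = 5. Eliminate 5 elsewhere: C, F, H.
So 7 goes to H.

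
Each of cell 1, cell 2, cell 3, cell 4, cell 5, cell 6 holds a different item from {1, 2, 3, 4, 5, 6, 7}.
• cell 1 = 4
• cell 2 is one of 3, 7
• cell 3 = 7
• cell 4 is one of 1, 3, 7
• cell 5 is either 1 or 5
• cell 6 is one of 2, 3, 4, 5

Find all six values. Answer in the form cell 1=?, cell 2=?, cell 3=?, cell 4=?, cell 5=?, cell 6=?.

cell 1 has just one choice, so cell 1 = 4. So cell 6 can't be 4.
cell 3's domain is down to {7}, so cell 3 = 7. Eliminate 7 elsewhere: cell 2, cell 4.
That leaves cell 2 = 3. Remove 3 from cell 4, cell 6.
That leaves cell 4 = 1. So cell 5 can't be 1.
cell 5 has just one choice, so cell 5 = 5. So cell 6 can't be 5.
cell 6 has just one choice, so cell 6 = 2.

cell 1=4, cell 2=3, cell 3=7, cell 4=1, cell 5=5, cell 6=2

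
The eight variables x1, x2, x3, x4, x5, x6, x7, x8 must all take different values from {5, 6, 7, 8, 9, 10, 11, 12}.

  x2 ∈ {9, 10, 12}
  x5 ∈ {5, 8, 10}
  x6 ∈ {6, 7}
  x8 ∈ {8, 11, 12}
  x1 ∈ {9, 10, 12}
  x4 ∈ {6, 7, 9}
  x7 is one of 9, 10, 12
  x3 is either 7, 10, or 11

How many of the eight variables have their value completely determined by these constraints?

Among the 8 variables, 5 fits only x5 (and all 8 values in {5, 6, 7, 8, 9, 10, 11, 12} must be used), so x5 = 5.
The 7 still-open variables draw from only 7 values {6, 7, 8, 9, 10, 11, 12}, so each is used; only x8 can be 8, hence x8 = 8.
Among the 6 still-open variables, 11 fits only x3 (and all 6 values in {6, 7, 9, 10, 11, 12} must be used), so x3 = 11.
x1, x2, x7 between them cover only {9, 10, 12} — a naked triple. Remove those values from x4.
Determined: x3=11, x5=5, x8=8. The other variables each still have more than one consistent value. That makes 3.

3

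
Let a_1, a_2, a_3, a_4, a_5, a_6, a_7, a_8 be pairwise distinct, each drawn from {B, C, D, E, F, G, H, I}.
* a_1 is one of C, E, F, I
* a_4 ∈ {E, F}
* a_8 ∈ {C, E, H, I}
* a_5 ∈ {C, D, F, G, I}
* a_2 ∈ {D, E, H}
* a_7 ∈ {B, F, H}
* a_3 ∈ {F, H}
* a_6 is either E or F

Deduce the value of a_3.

H

The 8 variables draw from only 8 values {B, C, D, E, F, G, H, I}, so each is used; only a_7 can be B, hence a_7 = B.
The 7 still-open variables draw from only 7 values {C, D, E, F, G, H, I}, so each is used; only a_5 can be G, hence a_5 = G.
The 6 still-open variables together cover exactly {C, D, E, F, H, I} — 6 values for 6 variables — and D appears only in a_2's list, so a_2 = D.
a_4 and a_6 share exactly the 2 values {E, F}; by pigeonhole those values go to them, so strike E, F from a_1, a_3, a_8.
So a_3 = H.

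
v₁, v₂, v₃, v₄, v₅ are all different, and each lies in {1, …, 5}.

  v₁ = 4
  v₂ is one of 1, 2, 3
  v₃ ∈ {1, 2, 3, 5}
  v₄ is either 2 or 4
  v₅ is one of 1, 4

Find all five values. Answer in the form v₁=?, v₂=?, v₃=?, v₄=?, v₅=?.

v₁ has just one choice, so v₁ = 4. So v₄, v₅ can't be 4.
That leaves v₄ = 2. Eliminate 2 elsewhere: v₂, v₃.
v₅ must be 1 (only option left). Strike 1 from v₂, v₃.
That leaves v₂ = 3. Eliminate 3 elsewhere: v₃.
That leaves v₃ = 5.

v₁=4, v₂=3, v₃=5, v₄=2, v₅=1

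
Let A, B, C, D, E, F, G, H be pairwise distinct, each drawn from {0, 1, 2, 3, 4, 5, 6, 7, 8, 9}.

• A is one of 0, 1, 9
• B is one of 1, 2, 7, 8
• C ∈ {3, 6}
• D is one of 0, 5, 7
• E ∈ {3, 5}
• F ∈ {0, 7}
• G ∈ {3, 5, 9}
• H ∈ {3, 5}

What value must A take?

E and H share exactly the 2 values {3, 5}; by pigeonhole those values go to them, so strike 3, 5 from C, D, G.
C has just one choice, so C = 6.
G's domain is down to {9}, so G = 9. Remove 9 from A.
D and F share exactly the 2 values {0, 7}; by pigeonhole those values go to them, so strike 0, 7 from A, B.
So A = 1.

1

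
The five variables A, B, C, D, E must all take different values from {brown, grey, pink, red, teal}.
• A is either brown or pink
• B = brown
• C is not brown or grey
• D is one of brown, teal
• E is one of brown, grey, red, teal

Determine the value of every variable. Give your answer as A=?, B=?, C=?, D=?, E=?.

B's domain is down to {brown}, so B = brown. Remove brown from A, D, E.
D's domain is down to {teal}, so D = teal. So C, E can't be teal.
That leaves A = pink. Strike pink from C.
C has just one choice, so C = red. So E can't be red.
That leaves E = grey.

A=pink, B=brown, C=red, D=teal, E=grey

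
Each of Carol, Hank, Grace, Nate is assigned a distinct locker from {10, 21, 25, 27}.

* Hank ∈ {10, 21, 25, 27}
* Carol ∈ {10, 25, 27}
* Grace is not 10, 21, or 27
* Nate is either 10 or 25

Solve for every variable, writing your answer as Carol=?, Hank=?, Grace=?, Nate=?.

Grace must be 25 (only option left). Eliminate 25 elsewhere: Carol, Hank, Nate.
Nate has just one choice, so Nate = 10. Eliminate 10 elsewhere: Carol, Hank.
Carol must be 27 (only option left). Eliminate 27 elsewhere: Hank.
Hank has just one choice, so Hank = 21.

Carol=27, Hank=21, Grace=25, Nate=10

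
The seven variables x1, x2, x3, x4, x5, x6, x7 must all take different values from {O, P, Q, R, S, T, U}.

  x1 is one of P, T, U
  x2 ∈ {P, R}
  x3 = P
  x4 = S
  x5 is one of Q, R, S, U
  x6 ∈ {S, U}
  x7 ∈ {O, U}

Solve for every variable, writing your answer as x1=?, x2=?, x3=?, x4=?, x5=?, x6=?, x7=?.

x1=T, x2=R, x3=P, x4=S, x5=Q, x6=U, x7=O

x3's domain is down to {P}, so x3 = P. Strike P from x1, x2.
That leaves x4 = S. So x5, x6 can't be S.
x6 has just one choice, so x6 = U. So x1, x5, x7 can't be U.
x7 must be O (only option left).
That leaves x1 = T.
That leaves x2 = R. Remove R from x5.
x5 must be Q (only option left).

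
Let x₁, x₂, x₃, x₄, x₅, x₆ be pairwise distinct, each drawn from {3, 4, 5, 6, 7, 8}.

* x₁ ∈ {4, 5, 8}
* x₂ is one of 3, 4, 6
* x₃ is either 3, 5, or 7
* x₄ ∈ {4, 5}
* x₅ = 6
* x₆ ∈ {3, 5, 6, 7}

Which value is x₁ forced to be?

x₅'s domain is down to {6}, so x₅ = 6. Remove 6 from x₂, x₆.
The 5 still-open variables draw from only 5 values {3, 4, 5, 7, 8}, so each is used; only x₁ can be 8, hence x₁ = 8.

8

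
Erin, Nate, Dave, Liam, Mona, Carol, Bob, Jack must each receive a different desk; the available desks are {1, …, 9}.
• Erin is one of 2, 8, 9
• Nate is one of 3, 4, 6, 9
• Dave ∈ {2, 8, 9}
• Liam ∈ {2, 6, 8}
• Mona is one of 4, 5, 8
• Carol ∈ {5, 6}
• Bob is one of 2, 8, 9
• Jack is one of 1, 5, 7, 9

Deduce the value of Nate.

3

Erin, Dave, Bob between them cover only {2, 8, 9} — a naked triple. Remove those values from Nate, Liam, Mona, Jack.
That leaves Liam = 6. Remove 6 from Nate, Carol.
Carol's domain is down to {5}, so Carol = 5. Eliminate 5 elsewhere: Mona, Jack.
Mona must be 4 (only option left). So Nate can't be 4.
So Nate = 3.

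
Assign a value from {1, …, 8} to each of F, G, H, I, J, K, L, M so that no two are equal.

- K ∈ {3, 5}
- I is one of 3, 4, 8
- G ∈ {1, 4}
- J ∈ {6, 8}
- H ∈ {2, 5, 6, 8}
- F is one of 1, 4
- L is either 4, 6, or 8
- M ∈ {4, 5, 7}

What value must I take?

The 8 variables draw from only 8 values {1, 2, 3, 4, 5, 6, 7, 8}, so each is used; only H can be 2, hence H = 2.
The 7 still-open variables together cover exactly {1, 3, 4, 5, 6, 7, 8} — 7 values for 7 variables — and 7 appears only in M's list, so M = 7.
Among the 6 still-open variables, 5 fits only K (and all 6 values in {1, 3, 4, 5, 6, 8} must be used), so K = 5.
Among the 5 still-open variables, 3 fits only I (and all 5 values in {1, 3, 4, 6, 8} must be used), so I = 3.

3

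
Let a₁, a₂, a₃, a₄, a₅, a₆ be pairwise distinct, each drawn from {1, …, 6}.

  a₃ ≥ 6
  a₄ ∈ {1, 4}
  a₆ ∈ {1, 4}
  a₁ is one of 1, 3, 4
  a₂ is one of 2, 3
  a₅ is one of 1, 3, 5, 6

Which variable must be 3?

a₁

a₃ must be 6 (only option left). So a₅ can't be 6.
The 5 still-open variables together cover exactly {1, 2, 3, 4, 5} — 5 values for 5 variables — and 2 appears only in a₂'s list, so a₂ = 2.
The 4 still-open variables together cover exactly {1, 3, 4, 5} — 4 values for 4 variables — and 5 appears only in a₅'s list, so a₅ = 5.
The 3 still-open variables together cover exactly {1, 3, 4} — 3 values for 3 variables — and 3 appears only in a₁'s list, so a₁ = 3.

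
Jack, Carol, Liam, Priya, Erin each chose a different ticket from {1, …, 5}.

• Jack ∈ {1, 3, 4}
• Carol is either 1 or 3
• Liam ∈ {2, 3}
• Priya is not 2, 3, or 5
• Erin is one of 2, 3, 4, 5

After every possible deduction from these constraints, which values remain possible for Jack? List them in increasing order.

1, 3, 4

The 5 variables together cover exactly {1, 2, 3, 4, 5} — 5 values for 5 variables — and 5 appears only in Erin's list, so Erin = 5.
Among the 4 still-open variables, 2 fits only Liam (and all 4 values in {1, 2, 3, 4} must be used), so Liam = 2.
No further eliminations apply; Jack can still be any of 1, 3, 4.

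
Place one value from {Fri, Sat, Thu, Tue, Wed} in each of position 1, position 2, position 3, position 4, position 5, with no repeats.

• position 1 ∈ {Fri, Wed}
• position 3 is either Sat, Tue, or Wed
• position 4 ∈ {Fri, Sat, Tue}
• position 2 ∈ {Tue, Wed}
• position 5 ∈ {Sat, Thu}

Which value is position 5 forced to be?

Thu

The 5 variables draw from only 5 values {Fri, Sat, Thu, Tue, Wed}, so each is used; only position 5 can be Thu, hence position 5 = Thu.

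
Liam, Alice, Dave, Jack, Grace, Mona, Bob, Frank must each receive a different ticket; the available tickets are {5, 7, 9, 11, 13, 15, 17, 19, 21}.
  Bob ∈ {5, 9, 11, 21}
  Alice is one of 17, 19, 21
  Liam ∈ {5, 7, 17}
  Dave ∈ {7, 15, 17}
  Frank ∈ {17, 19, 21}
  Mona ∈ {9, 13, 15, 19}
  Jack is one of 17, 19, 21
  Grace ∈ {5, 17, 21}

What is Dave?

The 3 variables Alice, Jack, Frank are confined to {17, 19, 21}, which locks those values in; drop them from Liam, Dave, Grace, Mona, Bob.
That leaves Grace = 5. Eliminate 5 elsewhere: Liam, Bob.
That leaves Liam = 7. Strike 7 from Dave.
So Dave = 15.

15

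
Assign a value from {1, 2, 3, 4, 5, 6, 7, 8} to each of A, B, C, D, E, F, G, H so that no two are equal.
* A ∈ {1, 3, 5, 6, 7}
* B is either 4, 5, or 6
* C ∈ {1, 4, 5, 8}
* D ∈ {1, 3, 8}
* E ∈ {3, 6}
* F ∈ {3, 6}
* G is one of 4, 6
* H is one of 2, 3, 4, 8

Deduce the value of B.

The 8 variables draw from only 8 values {1, 2, 3, 4, 5, 6, 7, 8}, so each is used; only H can be 2, hence H = 2.
Among the 7 still-open variables, 7 fits only A (and all 7 values in {1, 3, 4, 5, 6, 7, 8} must be used), so A = 7.
The 2 variables E and F are confined to {3, 6}, which locks those values in; drop them from B, D, G.
That leaves G = 4. Eliminate 4 elsewhere: B, C.
So B = 5.

5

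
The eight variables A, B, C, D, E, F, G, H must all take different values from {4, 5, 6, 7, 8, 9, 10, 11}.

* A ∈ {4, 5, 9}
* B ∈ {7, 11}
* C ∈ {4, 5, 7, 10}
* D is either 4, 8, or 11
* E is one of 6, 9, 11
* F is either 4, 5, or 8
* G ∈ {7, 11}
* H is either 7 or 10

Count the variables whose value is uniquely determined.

3

Among the 8 variables, 6 fits only E (and all 8 values in {4, 5, 6, 7, 8, 9, 10, 11} must be used), so E = 6.
The 7 still-open variables draw from only 7 values {4, 5, 7, 8, 9, 10, 11}, so each is used; only A can be 9, hence A = 9.
B and G between them cover only {7, 11} — a naked pair. Remove those values from C, D, H.
That leaves H = 10. Eliminate 10 elsewhere: C.
Determined: A=9, E=6, H=10. The other variables each still have more than one consistent value. That makes 3.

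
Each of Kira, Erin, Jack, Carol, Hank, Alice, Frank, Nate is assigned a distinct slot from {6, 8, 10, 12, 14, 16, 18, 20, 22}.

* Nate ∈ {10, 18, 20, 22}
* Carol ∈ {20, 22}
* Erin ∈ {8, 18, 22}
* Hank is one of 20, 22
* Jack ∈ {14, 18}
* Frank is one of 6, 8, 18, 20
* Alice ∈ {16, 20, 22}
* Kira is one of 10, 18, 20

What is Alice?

16

The 8 variables together cover exactly {6, 8, 10, 14, 16, 18, 20, 22} — 8 values for 8 variables — and 6 appears only in Frank's list, so Frank = 6.
The 7 still-open variables together cover exactly {8, 10, 14, 16, 18, 20, 22} — 7 values for 7 variables — and 8 appears only in Erin's list, so Erin = 8.
The 6 still-open variables draw from only 6 values {10, 14, 16, 18, 20, 22}, so each is used; only Jack can be 14, hence Jack = 14.
Among the 5 still-open variables, 16 fits only Alice (and all 5 values in {10, 16, 18, 20, 22} must be used), so Alice = 16.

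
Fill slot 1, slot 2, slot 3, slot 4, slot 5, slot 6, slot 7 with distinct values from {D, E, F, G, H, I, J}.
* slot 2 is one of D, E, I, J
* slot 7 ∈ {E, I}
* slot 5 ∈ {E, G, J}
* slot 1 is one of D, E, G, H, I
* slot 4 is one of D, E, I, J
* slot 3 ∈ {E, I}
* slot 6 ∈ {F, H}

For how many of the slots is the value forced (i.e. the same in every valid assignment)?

The 7 variables together cover exactly {D, E, F, G, H, I, J} — 7 values for 7 variables — and F appears only in slot 6's list, so slot 6 = F.
Among the 6 still-open variables, H fits only slot 1 (and all 6 values in {D, E, G, H, I, J} must be used), so slot 1 = H.
The 5 still-open variables together cover exactly {D, E, G, I, J} — 5 values for 5 variables — and G appears only in slot 5's list, so slot 5 = G.
The 2 variables slot 3 and slot 7 are confined to {E, I}, which locks those values in; drop them from slot 2, slot 4.
Determined: slot 1=H, slot 5=G, slot 6=F. The other slots each still have more than one consistent value. That makes 3.

3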